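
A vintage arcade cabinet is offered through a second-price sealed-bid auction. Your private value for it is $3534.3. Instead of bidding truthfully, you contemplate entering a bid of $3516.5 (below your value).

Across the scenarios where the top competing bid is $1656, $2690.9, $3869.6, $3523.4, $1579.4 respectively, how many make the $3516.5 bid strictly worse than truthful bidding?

The deviation hurts exactly when the highest competing bid lies strictly between $3516.5 and $3534.3 — underbidding then forfeits a profitable win.
$1656: below both → same outcome either way.
$2690.9: below both → same outcome either way.
$3869.6: above both → same outcome either way.
$3523.4: inside the interval → strictly worse (loss $10.9).
$1579.4: below both → same outcome either way.
Count: 1.

1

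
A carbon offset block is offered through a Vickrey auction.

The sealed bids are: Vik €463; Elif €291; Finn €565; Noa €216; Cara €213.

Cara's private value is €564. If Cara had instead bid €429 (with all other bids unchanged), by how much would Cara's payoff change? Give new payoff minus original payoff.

The highest bid among the other bidders is €565; Cara's bid doesn't change that.
Original bid €213: Cara is not highest (top rival bid is €565); payoff €0.
Alternative bid €429: Cara is not highest (top rival bid is €565); payoff €0.
Change in payoff = €0 − (€0) = €0.

€0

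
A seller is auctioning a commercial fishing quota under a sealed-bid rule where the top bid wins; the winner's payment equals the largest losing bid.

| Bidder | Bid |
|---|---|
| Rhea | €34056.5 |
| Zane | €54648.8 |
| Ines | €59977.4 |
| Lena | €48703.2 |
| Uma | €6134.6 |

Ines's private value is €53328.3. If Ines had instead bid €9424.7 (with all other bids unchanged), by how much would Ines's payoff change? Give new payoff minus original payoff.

The highest bid among the other bidders is €54648.8; Ines's bid doesn't change that.
Original bid €59977.4: Ines is highest, pays the top rival bid €54648.8; payoff €53328.3 − €54648.8 = −€1320.5.
Alternative bid €9424.7: Ines is not highest (top rival bid is €54648.8); payoff €0.
Change in payoff = €0 − (−€1320.5) = €1320.5.

€1320.5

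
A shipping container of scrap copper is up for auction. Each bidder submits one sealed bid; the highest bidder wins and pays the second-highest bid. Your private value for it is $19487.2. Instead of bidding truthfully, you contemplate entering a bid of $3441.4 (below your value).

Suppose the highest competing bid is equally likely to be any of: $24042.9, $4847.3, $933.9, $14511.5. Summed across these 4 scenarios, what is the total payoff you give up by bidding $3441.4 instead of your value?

$19615.6

The deviation costs you only when the competing bid falls strictly between $3441.4 and $19487.2; elsewhere both bids give the same outcome.
$24042.9: outcomes coincide → loss $0.
$4847.3: truthful payoff $14639.9, deviation payoff $0 → loss $14639.9.
$933.9: outcomes coincide → loss $0.
$14511.5: truthful payoff $4975.7, deviation payoff $0 → loss $4975.7.
Total loss = $14639.9 + $4975.7 = $19615.6.
Because the price is fixed by the runner-up's bid, deviating from your value can only change a good outcome into a bad one — never the reverse.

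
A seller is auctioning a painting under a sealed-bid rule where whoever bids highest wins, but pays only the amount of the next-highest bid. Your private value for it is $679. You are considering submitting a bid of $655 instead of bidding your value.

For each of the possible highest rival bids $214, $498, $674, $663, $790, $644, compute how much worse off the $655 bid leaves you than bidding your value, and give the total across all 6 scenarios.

$21

The deviation costs you only when the competing bid falls strictly between $655 and $679; elsewhere both bids give the same outcome.
$214: outcomes coincide → loss $0.
$498: outcomes coincide → loss $0.
$674: truthful payoff $5, deviation payoff $0 → loss $5.
$663: truthful payoff $16, deviation payoff $0 → loss $16.
$790: outcomes coincide → loss $0.
$644: outcomes coincide → loss $0.
Total loss = $5 + $16 = $21.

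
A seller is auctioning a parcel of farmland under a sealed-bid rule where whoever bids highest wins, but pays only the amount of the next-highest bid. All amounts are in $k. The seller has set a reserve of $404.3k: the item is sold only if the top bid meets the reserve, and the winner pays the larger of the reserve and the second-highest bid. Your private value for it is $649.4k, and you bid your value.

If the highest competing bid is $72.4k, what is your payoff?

$245.1k

Your bid $649.4k is the highest and exceeds the reserve.
Price = max(second-highest bid, reserve) = max($72.4k, $404.3k) = $404.3k.
Payoff = $649.4k − $404.3k = $245.1k.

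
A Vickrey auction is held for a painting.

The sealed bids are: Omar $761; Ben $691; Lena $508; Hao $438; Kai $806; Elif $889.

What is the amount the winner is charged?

Highest bid: Elif at $889, so Elif wins.
Second-highest bid: Kai at $806 — that is the price the winner pays.

$806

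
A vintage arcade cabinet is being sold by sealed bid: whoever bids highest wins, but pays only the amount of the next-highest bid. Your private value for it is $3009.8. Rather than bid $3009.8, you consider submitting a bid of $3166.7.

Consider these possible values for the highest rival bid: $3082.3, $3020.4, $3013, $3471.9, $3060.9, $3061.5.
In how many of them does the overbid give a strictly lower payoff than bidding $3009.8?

5

The deviation hurts exactly when the highest competing bid lies strictly between $3009.8 and $3166.7 — overbidding then wins at a price above your value.
$3082.3: inside the interval → strictly worse (loss $72.5).
$3020.4: inside the interval → strictly worse (loss $10.6).
$3013: inside the interval → strictly worse (loss $3.2).
$3471.9: above both → same outcome either way.
$3060.9: inside the interval → strictly worse (loss $51.1).
$3061.5: inside the interval → strictly worse (loss $51.7).
Count: 5.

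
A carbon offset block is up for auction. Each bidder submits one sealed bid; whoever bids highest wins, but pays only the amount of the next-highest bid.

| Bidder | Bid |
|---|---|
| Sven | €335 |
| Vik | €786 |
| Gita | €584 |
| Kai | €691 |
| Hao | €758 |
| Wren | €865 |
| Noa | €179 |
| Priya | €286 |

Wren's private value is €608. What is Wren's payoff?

Highest bid: Wren at €865, so Wren wins.
Second-highest bid: Vik at €786 — that is the price the winner pays.
Wren's payoff = value − price = €608 − €786 = −€178.

−€178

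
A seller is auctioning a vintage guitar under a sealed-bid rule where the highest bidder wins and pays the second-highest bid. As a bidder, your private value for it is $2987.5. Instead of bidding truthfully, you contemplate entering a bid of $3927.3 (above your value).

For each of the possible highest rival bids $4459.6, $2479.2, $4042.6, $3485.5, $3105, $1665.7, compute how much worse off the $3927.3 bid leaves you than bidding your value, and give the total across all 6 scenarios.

The deviation costs you only when the competing bid falls strictly between $2987.5 and $3927.3; elsewhere both bids give the same outcome.
$4459.6: outcomes coincide → loss $0.
$2479.2: outcomes coincide → loss $0.
$4042.6: outcomes coincide → loss $0.
$3485.5: truthful payoff $0, deviation payoff −$498 → loss $498.
$3105: truthful payoff $0, deviation payoff −$117.5 → loss $117.5.
$1665.7: outcomes coincide → loss $0.
Total loss = $498 + $117.5 = $615.5.

$615.5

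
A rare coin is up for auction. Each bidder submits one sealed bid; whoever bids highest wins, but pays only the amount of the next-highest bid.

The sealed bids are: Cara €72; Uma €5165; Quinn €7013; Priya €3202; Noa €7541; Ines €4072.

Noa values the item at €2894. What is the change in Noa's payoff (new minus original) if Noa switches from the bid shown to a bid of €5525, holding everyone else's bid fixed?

€4119

The highest bid among the other bidders is €7013; Noa's bid doesn't change that.
Original bid €7541: Noa is highest, pays the top rival bid €7013; payoff €2894 − €7013 = −€4119.
Alternative bid €5525: Noa is not highest (top rival bid is €7013); payoff €0.
Change in payoff = €0 − (−€4119) = €4119.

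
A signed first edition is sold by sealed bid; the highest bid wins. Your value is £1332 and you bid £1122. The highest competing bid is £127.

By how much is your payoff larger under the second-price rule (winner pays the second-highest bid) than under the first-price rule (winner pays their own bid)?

You have the highest bid, so you win under either rule.
Second-price: pay £127 → payoff £1205.
First-price: pay your own bid £1122 → payoff £210.
Difference = £1205 − (£210) = £995.

£995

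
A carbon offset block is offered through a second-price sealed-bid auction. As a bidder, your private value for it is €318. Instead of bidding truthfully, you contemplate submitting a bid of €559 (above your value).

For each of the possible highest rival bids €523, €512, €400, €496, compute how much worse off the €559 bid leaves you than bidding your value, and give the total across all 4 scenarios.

The deviation costs you only when the competing bid falls strictly between €318 and €559; elsewhere both bids give the same outcome.
€523: truthful payoff €0, deviation payoff −€205 → loss €205.
€512: truthful payoff €0, deviation payoff −€194 → loss €194.
€400: truthful payoff €0, deviation payoff −€82 → loss €82.
€496: truthful payoff €0, deviation payoff −€178 → loss €178.
Total loss = €205 + €194 + €82 + €178 = €659.

€659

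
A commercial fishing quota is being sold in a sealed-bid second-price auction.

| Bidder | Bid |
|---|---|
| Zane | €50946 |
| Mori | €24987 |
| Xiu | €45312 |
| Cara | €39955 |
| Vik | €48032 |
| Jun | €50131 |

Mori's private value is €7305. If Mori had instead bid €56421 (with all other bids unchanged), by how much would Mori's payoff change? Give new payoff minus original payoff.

−€43641

The highest bid among the other bidders is €50946; Mori's bid doesn't change that.
Original bid €24987: Mori is not highest (top rival bid is €50946); payoff €0.
Alternative bid €56421: Mori is highest, pays the top rival bid €50946; payoff €7305 − €50946 = −€43641.
Change in payoff = −€43641 − (€0) = −€43641.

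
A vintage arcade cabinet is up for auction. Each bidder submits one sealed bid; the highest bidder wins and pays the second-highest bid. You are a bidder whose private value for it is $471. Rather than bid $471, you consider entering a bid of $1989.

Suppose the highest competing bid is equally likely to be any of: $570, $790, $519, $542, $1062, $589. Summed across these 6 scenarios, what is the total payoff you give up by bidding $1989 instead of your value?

$1246

The deviation costs you only when the competing bid falls strictly between $471 and $1989; elsewhere both bids give the same outcome.
$570: truthful payoff $0, deviation payoff −$99 → loss $99.
$790: truthful payoff $0, deviation payoff −$319 → loss $319.
$519: truthful payoff $0, deviation payoff −$48 → loss $48.
$542: truthful payoff $0, deviation payoff −$71 → loss $71.
$1062: truthful payoff $0, deviation payoff −$591 → loss $591.
$589: truthful payoff $0, deviation payoff −$118 → loss $118.
Total loss = $99 + $319 + $48 + $71 + $591 + $118 = $1246.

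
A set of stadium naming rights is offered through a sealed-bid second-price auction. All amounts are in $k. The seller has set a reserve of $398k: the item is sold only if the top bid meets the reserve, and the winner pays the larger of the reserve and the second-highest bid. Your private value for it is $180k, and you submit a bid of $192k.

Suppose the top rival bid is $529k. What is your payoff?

$0k

Your bid $192k is below the highest competing bid $529k, so you lose. Payoff $0k.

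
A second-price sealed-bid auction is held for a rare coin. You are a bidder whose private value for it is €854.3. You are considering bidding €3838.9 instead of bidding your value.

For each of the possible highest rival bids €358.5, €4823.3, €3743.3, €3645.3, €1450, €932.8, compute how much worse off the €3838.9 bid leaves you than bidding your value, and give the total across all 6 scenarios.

The deviation costs you only when the competing bid falls strictly between €854.3 and €3838.9; elsewhere both bids give the same outcome.
€358.5: outcomes coincide → loss €0.
€4823.3: outcomes coincide → loss €0.
€3743.3: truthful payoff €0, deviation payoff −€2889 → loss €2889.
€3645.3: truthful payoff €0, deviation payoff −€2791 → loss €2791.
€1450: truthful payoff €0, deviation payoff −€595.7 → loss €595.7.
€932.8: truthful payoff €0, deviation payoff −€78.5 → loss €78.5.
Total loss = €2889 + €2791 + €595.7 + €78.5 = €6354.2.

€6354.2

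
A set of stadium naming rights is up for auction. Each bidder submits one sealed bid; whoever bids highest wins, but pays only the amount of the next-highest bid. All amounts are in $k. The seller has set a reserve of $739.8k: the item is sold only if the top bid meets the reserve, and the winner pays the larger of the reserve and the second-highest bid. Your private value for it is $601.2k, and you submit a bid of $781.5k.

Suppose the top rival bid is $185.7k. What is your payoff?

Your bid $781.5k is the highest and exceeds the reserve.
Price = max(second-highest bid, reserve) = max($185.7k, $739.8k) = $739.8k.
Payoff = $601.2k − $739.8k = −$138.6k.

−$138.6k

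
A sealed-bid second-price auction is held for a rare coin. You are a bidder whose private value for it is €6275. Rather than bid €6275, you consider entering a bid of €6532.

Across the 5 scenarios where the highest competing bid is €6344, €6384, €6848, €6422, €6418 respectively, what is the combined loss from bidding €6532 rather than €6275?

€468

The deviation costs you only when the competing bid falls strictly between €6275 and €6532; elsewhere both bids give the same outcome.
€6344: truthful payoff €0, deviation payoff −€69 → loss €69.
€6384: truthful payoff €0, deviation payoff −€109 → loss €109.
€6848: outcomes coincide → loss €0.
€6422: truthful payoff €0, deviation payoff −€147 → loss €147.
€6418: truthful payoff €0, deviation payoff −€143 → loss €143.
Total loss = €69 + €109 + €147 + €143 = €468.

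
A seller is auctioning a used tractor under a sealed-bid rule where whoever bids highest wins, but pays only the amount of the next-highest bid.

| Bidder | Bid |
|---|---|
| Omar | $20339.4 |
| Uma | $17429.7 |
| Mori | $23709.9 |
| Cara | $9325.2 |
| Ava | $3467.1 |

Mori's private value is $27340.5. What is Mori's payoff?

$7001.1

Highest bid: Mori at $23709.9, so Mori wins.
Second-highest bid: Omar at $20339.4 — that is the price the winner pays.
Mori's payoff = value − price = $27340.5 − $20339.4 = $7001.1.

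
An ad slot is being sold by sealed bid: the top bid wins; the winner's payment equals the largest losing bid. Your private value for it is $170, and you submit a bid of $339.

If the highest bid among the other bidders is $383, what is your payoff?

$0

Your bid $339 is below the highest competing bid $383, so you lose.
A losing bidder pays nothing and receives nothing: payoff = $0.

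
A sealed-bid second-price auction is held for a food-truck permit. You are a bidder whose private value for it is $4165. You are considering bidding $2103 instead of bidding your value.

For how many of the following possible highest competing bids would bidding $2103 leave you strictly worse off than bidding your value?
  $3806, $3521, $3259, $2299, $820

4

The deviation hurts exactly when the highest competing bid lies strictly between $2103 and $4165 — underbidding then forfeits a profitable win.
$3806: inside the interval → strictly worse (loss $359).
$3521: inside the interval → strictly worse (loss $644).
$3259: inside the interval → strictly worse (loss $906).
$2299: inside the interval → strictly worse (loss $1866).
$820: below both → same outcome either way.
Count: 4.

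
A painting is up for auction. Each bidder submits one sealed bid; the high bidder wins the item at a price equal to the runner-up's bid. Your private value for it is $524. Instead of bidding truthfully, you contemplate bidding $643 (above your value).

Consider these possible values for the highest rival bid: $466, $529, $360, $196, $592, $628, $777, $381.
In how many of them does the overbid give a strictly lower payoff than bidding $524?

The deviation hurts exactly when the highest competing bid lies strictly between $524 and $643 — overbidding then wins at a price above your value.
$466: below both → same outcome either way.
$529: inside the interval → strictly worse (loss $5).
$360: below both → same outcome either way.
$196: below both → same outcome either way.
$592: inside the interval → strictly worse (loss $68).
$628: inside the interval → strictly worse (loss $104).
$777: above both → same outcome either way.
$381: below both → same outcome either way.
Count: 3.

3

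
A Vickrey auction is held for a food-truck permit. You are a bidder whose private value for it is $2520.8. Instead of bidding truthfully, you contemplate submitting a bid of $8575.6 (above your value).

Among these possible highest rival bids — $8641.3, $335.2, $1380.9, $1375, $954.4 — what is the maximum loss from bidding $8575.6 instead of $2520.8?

$8641.3: same outcome either way → loss $0.
$335.2: same outcome either way → loss $0.
$1380.9: same outcome either way → loss $0.
$1375: same outcome either way → loss $0.
$954.4: same outcome either way → loss $0.
Maximum loss: $0.

$0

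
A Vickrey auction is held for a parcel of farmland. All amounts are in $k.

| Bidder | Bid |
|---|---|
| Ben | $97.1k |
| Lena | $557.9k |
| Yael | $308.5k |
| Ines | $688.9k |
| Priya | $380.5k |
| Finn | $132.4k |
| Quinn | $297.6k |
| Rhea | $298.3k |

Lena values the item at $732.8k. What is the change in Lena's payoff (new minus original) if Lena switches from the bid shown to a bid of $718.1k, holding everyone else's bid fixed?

The highest bid among the other bidders is $688.9k; Lena's bid doesn't change that.
Original bid $557.9k: Lena is not highest (top rival bid is $688.9k); payoff $0k.
Alternative bid $718.1k: Lena is highest, pays the top rival bid $688.9k; payoff $732.8k − $688.9k = $43.9k.
Change in payoff = $43.9k − ($0k) = $43.9k.

$43.9k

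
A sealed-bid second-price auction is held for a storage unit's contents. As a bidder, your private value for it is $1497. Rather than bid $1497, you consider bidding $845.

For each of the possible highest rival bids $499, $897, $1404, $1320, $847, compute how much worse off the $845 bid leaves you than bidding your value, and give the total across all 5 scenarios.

The deviation costs you only when the competing bid falls strictly between $845 and $1497; elsewhere both bids give the same outcome.
$499: outcomes coincide → loss $0.
$897: truthful payoff $600, deviation payoff $0 → loss $600.
$1404: truthful payoff $93, deviation payoff $0 → loss $93.
$1320: truthful payoff $177, deviation payoff $0 → loss $177.
$847: truthful payoff $650, deviation payoff $0 → loss $650.
Total loss = $600 + $93 + $177 + $650 = $1520.

$1520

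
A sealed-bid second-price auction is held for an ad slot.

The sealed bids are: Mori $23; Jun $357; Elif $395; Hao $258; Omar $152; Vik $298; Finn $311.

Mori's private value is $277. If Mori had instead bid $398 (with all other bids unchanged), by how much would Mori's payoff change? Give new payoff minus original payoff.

−$118

The highest bid among the other bidders is $395; Mori's bid doesn't change that.
Original bid $23: Mori is not highest (top rival bid is $395); payoff $0.
Alternative bid $398: Mori is highest, pays the top rival bid $395; payoff $277 − $395 = −$118.
Change in payoff = −$118 − ($0) = −$118.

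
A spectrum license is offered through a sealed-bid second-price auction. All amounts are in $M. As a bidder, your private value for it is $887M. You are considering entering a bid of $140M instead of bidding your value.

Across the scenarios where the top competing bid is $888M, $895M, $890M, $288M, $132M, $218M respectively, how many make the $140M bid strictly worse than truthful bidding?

The deviation hurts exactly when the highest competing bid lies strictly between $140M and $887M — underbidding then forfeits a profitable win.
$888M: above both → same outcome either way.
$895M: above both → same outcome either way.
$890M: above both → same outcome either way.
$288M: inside the interval → strictly worse (loss $599M).
$132M: below both → same outcome either way.
$218M: inside the interval → strictly worse (loss $669M).
Count: 2.

2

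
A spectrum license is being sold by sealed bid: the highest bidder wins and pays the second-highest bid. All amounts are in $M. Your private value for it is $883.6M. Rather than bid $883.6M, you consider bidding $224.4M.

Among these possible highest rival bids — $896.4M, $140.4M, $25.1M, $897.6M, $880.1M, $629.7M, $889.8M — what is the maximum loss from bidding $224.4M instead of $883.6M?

$896.4M: same outcome either way → loss $0M.
$140.4M: same outcome either way → loss $0M.
$25.1M: same outcome either way → loss $0M.
$897.6M: same outcome either way → loss $0M.
$880.1M: truthful gives $3.5M, deviation gives $0M → loss $3.5M.
$629.7M: truthful gives $253.9M, deviation gives $0M → loss $253.9M.
$889.8M: same outcome either way → loss $0M.
Maximum loss: $253.9M.

$253.9M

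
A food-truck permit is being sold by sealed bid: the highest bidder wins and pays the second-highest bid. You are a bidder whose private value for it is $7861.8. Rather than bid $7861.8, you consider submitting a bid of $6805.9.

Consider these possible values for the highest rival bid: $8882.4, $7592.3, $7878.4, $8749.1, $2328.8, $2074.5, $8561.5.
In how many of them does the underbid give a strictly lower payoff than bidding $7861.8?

1

The deviation hurts exactly when the highest competing bid lies strictly between $6805.9 and $7861.8 — underbidding then forfeits a profitable win.
$8882.4: above both → same outcome either way.
$7592.3: inside the interval → strictly worse (loss $269.5).
$7878.4: above both → same outcome either way.
$8749.1: above both → same outcome either way.
$2328.8: below both → same outcome either way.
$2074.5: below both → same outcome either way.
$8561.5: above both → same outcome either way.
Count: 1.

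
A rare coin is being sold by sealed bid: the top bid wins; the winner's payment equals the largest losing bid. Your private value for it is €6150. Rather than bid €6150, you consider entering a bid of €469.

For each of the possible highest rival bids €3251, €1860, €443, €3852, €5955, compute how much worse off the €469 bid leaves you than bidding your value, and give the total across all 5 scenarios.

The deviation costs you only when the competing bid falls strictly between €469 and €6150; elsewhere both bids give the same outcome.
€3251: truthful payoff €2899, deviation payoff €0 → loss €2899.
€1860: truthful payoff €4290, deviation payoff €0 → loss €4290.
€443: outcomes coincide → loss €0.
€3852: truthful payoff €2298, deviation payoff €0 → loss €2298.
€5955: truthful payoff €195, deviation payoff €0 → loss €195.
Total loss = €2899 + €4290 + €2298 + €195 = €9682.

€9682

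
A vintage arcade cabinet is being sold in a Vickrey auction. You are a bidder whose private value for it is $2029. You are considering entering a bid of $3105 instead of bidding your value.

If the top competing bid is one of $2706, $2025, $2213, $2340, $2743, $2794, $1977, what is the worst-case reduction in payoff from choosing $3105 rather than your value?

$765

$2706: truthful gives $0, deviation gives −$677 → loss $677.
$2025: same outcome either way → loss $0.
$2213: truthful gives $0, deviation gives −$184 → loss $184.
$2340: truthful gives $0, deviation gives −$311 → loss $311.
$2743: truthful gives $0, deviation gives −$714 → loss $714.
$2794: truthful gives $0, deviation gives −$765 → loss $765.
$1977: same outcome either way → loss $0.
Maximum loss: $765.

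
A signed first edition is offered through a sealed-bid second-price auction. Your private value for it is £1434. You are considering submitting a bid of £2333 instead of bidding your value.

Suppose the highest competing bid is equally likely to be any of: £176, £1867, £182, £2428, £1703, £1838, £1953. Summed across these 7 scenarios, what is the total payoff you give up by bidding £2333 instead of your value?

£1625

The deviation costs you only when the competing bid falls strictly between £1434 and £2333; elsewhere both bids give the same outcome.
£176: outcomes coincide → loss £0.
£1867: truthful payoff £0, deviation payoff −£433 → loss £433.
£182: outcomes coincide → loss £0.
£2428: outcomes coincide → loss £0.
£1703: truthful payoff £0, deviation payoff −£269 → loss £269.
£1838: truthful payoff £0, deviation payoff −£404 → loss £404.
£1953: truthful payoff £0, deviation payoff −£519 → loss £519.
Total loss = £433 + £269 + £404 + £519 = £1625.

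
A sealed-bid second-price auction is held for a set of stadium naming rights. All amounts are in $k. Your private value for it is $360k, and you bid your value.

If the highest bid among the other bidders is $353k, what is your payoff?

$7k

Your bid $360k exceeds the highest competing bid $353k, so you win.
In a second-price auction the winner pays the second-highest bid, $353k.
Payoff = value − price = $360k − $353k = $7k.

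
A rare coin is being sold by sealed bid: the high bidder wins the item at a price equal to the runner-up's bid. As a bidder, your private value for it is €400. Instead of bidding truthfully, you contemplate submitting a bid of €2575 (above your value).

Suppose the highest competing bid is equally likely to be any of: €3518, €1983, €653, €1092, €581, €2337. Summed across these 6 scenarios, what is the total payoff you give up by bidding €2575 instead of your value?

€4646

The deviation costs you only when the competing bid falls strictly between €400 and €2575; elsewhere both bids give the same outcome.
€3518: outcomes coincide → loss €0.
€1983: truthful payoff €0, deviation payoff −€1583 → loss €1583.
€653: truthful payoff €0, deviation payoff −€253 → loss €253.
€1092: truthful payoff €0, deviation payoff −€692 → loss €692.
€581: truthful payoff €0, deviation payoff −€181 → loss €181.
€2337: truthful payoff €0, deviation payoff −€1937 → loss €1937.
Total loss = €1583 + €253 + €692 + €181 + €1937 = €4646.
Truthful bidding weakly dominates here: raising your bid can only win items priced above your value, and lowering it can only forfeit items priced below.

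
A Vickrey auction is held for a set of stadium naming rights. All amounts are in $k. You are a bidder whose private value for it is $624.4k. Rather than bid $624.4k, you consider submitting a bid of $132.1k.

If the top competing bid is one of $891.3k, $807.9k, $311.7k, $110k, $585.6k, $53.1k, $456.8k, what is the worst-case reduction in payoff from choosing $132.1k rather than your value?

$891.3k: same outcome either way → loss $0k.
$807.9k: same outcome either way → loss $0k.
$311.7k: truthful gives $312.7k, deviation gives $0k → loss $312.7k.
$110k: same outcome either way → loss $0k.
$585.6k: truthful gives $38.8k, deviation gives $0k → loss $38.8k.
$53.1k: same outcome either way → loss $0k.
$456.8k: truthful gives $167.6k, deviation gives $0k → loss $167.6k.
Maximum loss: $312.7k.

$312.7k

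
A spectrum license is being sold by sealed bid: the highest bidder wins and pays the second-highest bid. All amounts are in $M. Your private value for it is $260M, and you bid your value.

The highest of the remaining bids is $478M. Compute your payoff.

$0M

Your bid $260M is below the highest competing bid $478M, so you lose.
A losing bidder pays nothing and receives nothing: payoff = $0M.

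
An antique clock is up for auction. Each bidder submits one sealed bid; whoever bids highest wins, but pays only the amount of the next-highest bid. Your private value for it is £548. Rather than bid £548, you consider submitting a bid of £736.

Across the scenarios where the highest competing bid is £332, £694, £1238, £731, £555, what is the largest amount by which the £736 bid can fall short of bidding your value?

£183

£332: same outcome either way → loss £0.
£694: truthful gives £0, deviation gives −£146 → loss £146.
£1238: same outcome either way → loss £0.
£731: truthful gives £0, deviation gives −£183 → loss £183.
£555: truthful gives £0, deviation gives −£7 → loss £7.
Maximum loss: £183.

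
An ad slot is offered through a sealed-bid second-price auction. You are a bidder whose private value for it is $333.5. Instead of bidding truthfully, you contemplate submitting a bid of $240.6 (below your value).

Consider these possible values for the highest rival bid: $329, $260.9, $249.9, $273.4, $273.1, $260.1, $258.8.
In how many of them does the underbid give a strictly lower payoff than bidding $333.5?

7

The deviation hurts exactly when the highest competing bid lies strictly between $240.6 and $333.5 — underbidding then forfeits a profitable win.
$329: inside the interval → strictly worse (loss $4.5).
$260.9: inside the interval → strictly worse (loss $72.6).
$249.9: inside the interval → strictly worse (loss $83.6).
$273.4: inside the interval → strictly worse (loss $60.1).
$273.1: inside the interval → strictly worse (loss $60.4).
$260.1: inside the interval → strictly worse (loss $73.4).
$258.8: inside the interval → strictly worse (loss $74.7).
Count: 7.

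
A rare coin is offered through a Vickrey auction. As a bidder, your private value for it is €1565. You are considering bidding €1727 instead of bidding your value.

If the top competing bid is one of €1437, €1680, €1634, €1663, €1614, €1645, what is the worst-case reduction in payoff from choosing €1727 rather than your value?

€1437: same outcome either way → loss €0.
€1680: truthful gives €0, deviation gives −€115 → loss €115.
€1634: truthful gives €0, deviation gives −€69 → loss €69.
€1663: truthful gives €0, deviation gives −€98 → loss €98.
€1614: truthful gives €0, deviation gives −€49 → loss €49.
€1645: truthful gives €0, deviation gives −€80 → loss €80.
Maximum loss: €115.

€115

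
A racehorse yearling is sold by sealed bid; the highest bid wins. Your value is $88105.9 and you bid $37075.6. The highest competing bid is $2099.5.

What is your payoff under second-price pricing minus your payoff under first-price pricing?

$34976.1

You have the highest bid, so you win under either rule.
Second-price: pay $2099.5 → payoff $86006.4.
First-price: pay your own bid $37075.6 → payoff $51030.3.
Difference = $86006.4 − ($51030.3) = $34976.1.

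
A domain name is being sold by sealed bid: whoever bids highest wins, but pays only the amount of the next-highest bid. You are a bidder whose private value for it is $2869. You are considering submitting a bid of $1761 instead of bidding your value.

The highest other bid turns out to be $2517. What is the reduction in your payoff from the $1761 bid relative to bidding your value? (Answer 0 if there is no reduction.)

Bidding your value $2869: you win (since $2869 > $2517) and pay $2517. Payoff $352.
Bidding $1761: you lose. Payoff $0.
The competing bid $2517 lies between your shaded bid and your value, so underbidding forfeits an item you could have won at a profitable price.
Loss from deviating = $352 − ($0) = $352.

$352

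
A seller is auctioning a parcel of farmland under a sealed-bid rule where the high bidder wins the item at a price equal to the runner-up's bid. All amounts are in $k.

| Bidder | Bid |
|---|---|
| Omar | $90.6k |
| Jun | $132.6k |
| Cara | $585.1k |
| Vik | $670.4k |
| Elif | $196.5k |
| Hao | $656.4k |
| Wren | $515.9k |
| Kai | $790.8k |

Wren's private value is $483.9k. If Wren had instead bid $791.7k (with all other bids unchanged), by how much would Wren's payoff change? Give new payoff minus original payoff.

The highest bid among the other bidders is $790.8k; Wren's bid doesn't change that.
Original bid $515.9k: Wren is not highest (top rival bid is $790.8k); payoff $0k.
Alternative bid $791.7k: Wren is highest, pays the top rival bid $790.8k; payoff $483.9k − $790.8k = −$306.9k.
Change in payoff = −$306.9k − ($0k) = −$306.9k.

−$306.9k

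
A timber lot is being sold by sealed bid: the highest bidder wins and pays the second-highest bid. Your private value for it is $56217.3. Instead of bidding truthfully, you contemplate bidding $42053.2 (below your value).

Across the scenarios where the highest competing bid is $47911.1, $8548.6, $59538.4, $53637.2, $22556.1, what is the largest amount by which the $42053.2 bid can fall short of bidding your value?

$47911.1: truthful gives $8306.2, deviation gives $0 → loss $8306.2.
$8548.6: same outcome either way → loss $0.
$59538.4: same outcome either way → loss $0.
$53637.2: truthful gives $2580.1, deviation gives $0 → loss $2580.1.
$22556.1: same outcome either way → loss $0.
Maximum loss: $8306.2.

$8306.2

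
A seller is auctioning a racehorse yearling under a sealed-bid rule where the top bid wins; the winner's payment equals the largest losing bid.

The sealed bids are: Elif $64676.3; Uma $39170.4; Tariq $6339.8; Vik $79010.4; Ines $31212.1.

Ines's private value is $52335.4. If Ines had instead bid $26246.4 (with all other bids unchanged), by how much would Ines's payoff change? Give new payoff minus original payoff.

$0

The highest bid among the other bidders is $79010.4; Ines's bid doesn't change that.
Original bid $31212.1: Ines is not highest (top rival bid is $79010.4); payoff $0.
Alternative bid $26246.4: Ines is not highest (top rival bid is $79010.4); payoff $0.
Change in payoff = $0 − ($0) = $0.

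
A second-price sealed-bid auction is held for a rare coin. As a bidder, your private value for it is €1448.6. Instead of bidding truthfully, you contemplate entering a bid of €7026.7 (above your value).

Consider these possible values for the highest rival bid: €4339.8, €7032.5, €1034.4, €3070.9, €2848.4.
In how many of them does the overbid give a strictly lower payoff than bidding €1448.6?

3

The deviation hurts exactly when the highest competing bid lies strictly between €1448.6 and €7026.7 — overbidding then wins at a price above your value.
€4339.8: inside the interval → strictly worse (loss €2891.2).
€7032.5: above both → same outcome either way.
€1034.4: below both → same outcome either way.
€3070.9: inside the interval → strictly worse (loss €1622.3).
€2848.4: inside the interval → strictly worse (loss €1399.8).
Count: 3.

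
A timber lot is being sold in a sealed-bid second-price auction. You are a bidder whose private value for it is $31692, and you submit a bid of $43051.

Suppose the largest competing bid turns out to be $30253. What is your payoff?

$1439

Your bid $43051 exceeds the highest competing bid $30253, so you win.
In a second-price auction the winner pays the second-highest bid, $30253.
Payoff = value − price = $31692 − $30253 = $1439.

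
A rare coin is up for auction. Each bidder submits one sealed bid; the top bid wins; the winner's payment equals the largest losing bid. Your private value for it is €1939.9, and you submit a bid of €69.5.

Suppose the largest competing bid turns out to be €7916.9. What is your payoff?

€0

Your bid €69.5 is below the highest competing bid €7916.9, so you lose.
A losing bidder pays nothing and receives nothing: payoff = €0.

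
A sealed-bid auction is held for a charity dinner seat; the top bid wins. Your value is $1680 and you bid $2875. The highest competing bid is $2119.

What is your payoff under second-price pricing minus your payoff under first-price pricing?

You have the highest bid, so you win under either rule.
Second-price: pay $2119 → payoff −$439.
First-price: pay your own bid $2875 → payoff −$1195.
Difference = −$439 − (−$1195) = $756.

$756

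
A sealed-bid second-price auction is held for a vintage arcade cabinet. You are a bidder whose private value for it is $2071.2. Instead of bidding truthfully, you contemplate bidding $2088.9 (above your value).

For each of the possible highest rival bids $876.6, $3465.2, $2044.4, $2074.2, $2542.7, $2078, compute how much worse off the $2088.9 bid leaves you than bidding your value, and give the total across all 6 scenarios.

$9.8

The deviation costs you only when the competing bid falls strictly between $2071.2 and $2088.9; elsewhere both bids give the same outcome.
$876.6: outcomes coincide → loss $0.
$3465.2: outcomes coincide → loss $0.
$2044.4: outcomes coincide → loss $0.
$2074.2: truthful payoff $0, deviation payoff −$3 → loss $3.
$2542.7: outcomes coincide → loss $0.
$2078: truthful payoff $0, deviation payoff −$6.8 → loss $6.8.
Total loss = $3 + $6.8 = $9.8.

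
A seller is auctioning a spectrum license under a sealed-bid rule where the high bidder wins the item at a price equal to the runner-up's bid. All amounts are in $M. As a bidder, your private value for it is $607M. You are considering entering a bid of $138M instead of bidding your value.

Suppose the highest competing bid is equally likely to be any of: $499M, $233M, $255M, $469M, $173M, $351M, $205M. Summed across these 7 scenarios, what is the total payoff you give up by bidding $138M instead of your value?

The deviation costs you only when the competing bid falls strictly between $138M and $607M; elsewhere both bids give the same outcome.
$499M: truthful payoff $108M, deviation payoff $0M → loss $108M.
$233M: truthful payoff $374M, deviation payoff $0M → loss $374M.
$255M: truthful payoff $352M, deviation payoff $0M → loss $352M.
$469M: truthful payoff $138M, deviation payoff $0M → loss $138M.
$173M: truthful payoff $434M, deviation payoff $0M → loss $434M.
$351M: truthful payoff $256M, deviation payoff $0M → loss $256M.
$205M: truthful payoff $402M, deviation payoff $0M → loss $402M.
Total loss = $108M + $374M + $352M + $138M + $434M + $256M + $402M = $2064M.

$2064M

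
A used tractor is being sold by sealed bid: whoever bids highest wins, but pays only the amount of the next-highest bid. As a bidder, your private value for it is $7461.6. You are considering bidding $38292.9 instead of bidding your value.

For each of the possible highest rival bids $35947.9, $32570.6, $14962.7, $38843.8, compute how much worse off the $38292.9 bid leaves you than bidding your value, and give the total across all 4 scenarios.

The deviation costs you only when the competing bid falls strictly between $7461.6 and $38292.9; elsewhere both bids give the same outcome.
$35947.9: truthful payoff $0, deviation payoff −$28486.3 → loss $28486.3.
$32570.6: truthful payoff $0, deviation payoff −$25109 → loss $25109.
$14962.7: truthful payoff $0, deviation payoff −$7501.1 → loss $7501.1.
$38843.8: outcomes coincide → loss $0.
Total loss = $28486.3 + $25109 + $7501.1 = $61096.4.
Truthful bidding weakly dominates here: raising your bid can only win items priced above your value, and lowering it can only forfeit items priced below.

$61096.4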